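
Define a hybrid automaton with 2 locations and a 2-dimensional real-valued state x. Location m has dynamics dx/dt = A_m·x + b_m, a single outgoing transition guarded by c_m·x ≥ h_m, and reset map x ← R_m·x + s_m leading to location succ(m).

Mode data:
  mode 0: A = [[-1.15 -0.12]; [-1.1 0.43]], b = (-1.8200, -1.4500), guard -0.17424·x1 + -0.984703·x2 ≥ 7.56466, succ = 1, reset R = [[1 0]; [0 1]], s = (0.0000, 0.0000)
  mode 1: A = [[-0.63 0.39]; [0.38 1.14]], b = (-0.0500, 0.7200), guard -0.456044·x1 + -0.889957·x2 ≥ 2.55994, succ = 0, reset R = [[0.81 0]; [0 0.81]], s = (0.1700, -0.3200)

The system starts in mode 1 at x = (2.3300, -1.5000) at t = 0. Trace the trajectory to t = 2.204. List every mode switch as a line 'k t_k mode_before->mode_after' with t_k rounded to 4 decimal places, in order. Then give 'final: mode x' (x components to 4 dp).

Mode 1: guard c·x = 2.5599 hit at Δt = 1.3750 (t = 1.3750), x⁻ = (0.1925, -2.9751) → reset → x⁺ = (0.3259, -2.7298), jump to mode 0
Mode 0: flow for 0.8290 to horizon, guard not reached → x = (-0.5831, -5.1321)

1 1.3750 1->0
final: 0 -0.5831 -5.1321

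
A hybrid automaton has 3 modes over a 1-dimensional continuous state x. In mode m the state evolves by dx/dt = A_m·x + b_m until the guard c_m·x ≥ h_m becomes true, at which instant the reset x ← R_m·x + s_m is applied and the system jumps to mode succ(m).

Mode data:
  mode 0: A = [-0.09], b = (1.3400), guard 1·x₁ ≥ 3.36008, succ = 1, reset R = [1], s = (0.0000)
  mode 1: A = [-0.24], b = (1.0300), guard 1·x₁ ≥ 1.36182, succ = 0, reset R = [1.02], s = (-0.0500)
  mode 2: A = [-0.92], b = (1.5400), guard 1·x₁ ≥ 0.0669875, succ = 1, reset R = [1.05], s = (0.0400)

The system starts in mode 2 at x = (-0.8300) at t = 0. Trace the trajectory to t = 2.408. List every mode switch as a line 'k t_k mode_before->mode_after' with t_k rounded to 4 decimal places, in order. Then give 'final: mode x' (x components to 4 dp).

Mode 2: guard c·x = 0.0670 hit at Δt = 0.4821 (t = 0.4821), x⁻ = (0.0670) → reset → x⁺ = (0.1103), jump to mode 1
Mode 1: guard c·x = 1.3618 hit at Δt = 1.4820 (t = 1.9641), x⁻ = (1.3618) → reset → x⁺ = (1.3391), jump to mode 0
Mode 0: flow for 0.4439 to horizon, guard not reached → x = (1.8697)

1 0.4821 2->1
2 1.9641 1->0
final: 0 1.8697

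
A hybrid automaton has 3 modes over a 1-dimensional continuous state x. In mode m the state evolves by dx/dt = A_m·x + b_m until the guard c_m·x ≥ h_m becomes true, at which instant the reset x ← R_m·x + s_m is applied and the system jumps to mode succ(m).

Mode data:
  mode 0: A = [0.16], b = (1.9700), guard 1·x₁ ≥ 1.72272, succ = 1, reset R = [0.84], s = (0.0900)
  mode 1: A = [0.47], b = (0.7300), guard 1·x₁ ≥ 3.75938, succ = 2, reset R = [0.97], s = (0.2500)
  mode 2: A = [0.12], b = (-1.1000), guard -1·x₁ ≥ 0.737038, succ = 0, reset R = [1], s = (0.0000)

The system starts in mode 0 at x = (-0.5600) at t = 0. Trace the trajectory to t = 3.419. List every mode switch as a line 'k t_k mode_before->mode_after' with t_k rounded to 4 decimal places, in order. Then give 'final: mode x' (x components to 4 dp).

Mode 0: guard c·x = 1.7227 hit at Δt = 1.1094 (t = 1.1094), x⁻ = (1.7227) → reset → x⁺ = (1.5371), jump to mode 1
Mode 1: guard c·x = 3.7594 hit at Δt = 1.1528 (t = 2.2622), x⁻ = (3.7594) → reset → x⁺ = (3.8966), jump to mode 2
Mode 2: flow for 1.1568 to horizon, guard not reached → x = (3.1118)

1 1.1094 0->1
2 2.2622 1->2
final: 2 3.1118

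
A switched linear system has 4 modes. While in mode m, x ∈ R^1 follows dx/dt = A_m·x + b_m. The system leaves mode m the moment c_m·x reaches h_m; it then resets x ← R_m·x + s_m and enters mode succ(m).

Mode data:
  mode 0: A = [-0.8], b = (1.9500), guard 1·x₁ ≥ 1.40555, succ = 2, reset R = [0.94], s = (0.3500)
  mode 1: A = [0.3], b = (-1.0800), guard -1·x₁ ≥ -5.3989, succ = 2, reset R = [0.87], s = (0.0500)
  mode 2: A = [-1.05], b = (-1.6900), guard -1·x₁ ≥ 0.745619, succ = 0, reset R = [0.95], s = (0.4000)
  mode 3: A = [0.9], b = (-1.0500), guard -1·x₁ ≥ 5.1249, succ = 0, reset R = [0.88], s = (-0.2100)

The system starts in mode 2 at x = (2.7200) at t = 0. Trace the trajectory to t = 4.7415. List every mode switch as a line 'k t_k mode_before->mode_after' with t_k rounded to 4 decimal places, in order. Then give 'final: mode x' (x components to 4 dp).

1 1.5350 2->0
2 2.7583 0->2
3 4.0291 2->0
final: 0 0.8845

Mode 2: guard c·x = 0.7456 hit at Δt = 1.5350 (t = 1.5350), x⁻ = (-0.7456) → reset → x⁺ = (-0.3083), jump to mode 0
Mode 0: guard c·x = 1.4056 hit at Δt = 1.2233 (t = 2.7583), x⁻ = (1.4056) → reset → x⁺ = (1.6712), jump to mode 2
Mode 2: guard c·x = 0.7456 hit at Δt = 1.2708 (t = 4.0291), x⁻ = (-0.7456) → reset → x⁺ = (-0.3083), jump to mode 0
Mode 0: flow for 0.7124 to horizon, guard not reached → x = (0.8845)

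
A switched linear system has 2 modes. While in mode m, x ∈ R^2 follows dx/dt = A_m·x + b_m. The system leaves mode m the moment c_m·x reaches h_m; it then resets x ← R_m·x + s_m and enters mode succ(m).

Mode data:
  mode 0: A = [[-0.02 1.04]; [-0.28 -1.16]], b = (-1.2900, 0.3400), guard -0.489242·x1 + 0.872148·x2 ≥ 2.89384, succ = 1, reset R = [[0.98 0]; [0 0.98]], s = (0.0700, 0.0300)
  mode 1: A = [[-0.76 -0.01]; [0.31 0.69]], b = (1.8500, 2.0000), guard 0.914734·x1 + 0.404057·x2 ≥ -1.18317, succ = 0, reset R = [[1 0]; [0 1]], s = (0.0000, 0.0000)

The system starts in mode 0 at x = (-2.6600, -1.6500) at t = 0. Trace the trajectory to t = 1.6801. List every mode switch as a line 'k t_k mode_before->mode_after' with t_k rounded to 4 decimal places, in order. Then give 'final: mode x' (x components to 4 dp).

Mode 0: guard c·x = 2.8938 hit at Δt = 1.3796 (t = 1.3796), x⁻ = (-4.6580, 0.7051) → reset → x⁺ = (-4.4948, 0.7210), jump to mode 1
Mode 1: flow for 0.3005 to horizon, guard not reached → x = (-3.0826, 1.1630)

1 1.3796 0->1
final: 1 -3.0826 1.1630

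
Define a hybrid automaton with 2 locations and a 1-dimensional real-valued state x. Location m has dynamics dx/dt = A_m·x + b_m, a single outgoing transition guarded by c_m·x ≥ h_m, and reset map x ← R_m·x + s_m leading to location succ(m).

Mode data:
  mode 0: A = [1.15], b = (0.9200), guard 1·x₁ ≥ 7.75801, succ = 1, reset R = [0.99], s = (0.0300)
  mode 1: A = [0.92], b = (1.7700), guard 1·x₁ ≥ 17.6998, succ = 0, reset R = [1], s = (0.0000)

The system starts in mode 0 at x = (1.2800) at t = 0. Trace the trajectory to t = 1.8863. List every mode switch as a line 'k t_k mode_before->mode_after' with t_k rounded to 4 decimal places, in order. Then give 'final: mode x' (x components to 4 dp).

1 1.2300 0->1
final: 1 15.6978

Mode 0: guard c·x = 7.7580 hit at Δt = 1.2300 (t = 1.2300), x⁻ = (7.7580) → reset → x⁺ = (7.7104), jump to mode 1
Mode 1: flow for 0.6563 to horizon, guard not reached → x = (15.6978)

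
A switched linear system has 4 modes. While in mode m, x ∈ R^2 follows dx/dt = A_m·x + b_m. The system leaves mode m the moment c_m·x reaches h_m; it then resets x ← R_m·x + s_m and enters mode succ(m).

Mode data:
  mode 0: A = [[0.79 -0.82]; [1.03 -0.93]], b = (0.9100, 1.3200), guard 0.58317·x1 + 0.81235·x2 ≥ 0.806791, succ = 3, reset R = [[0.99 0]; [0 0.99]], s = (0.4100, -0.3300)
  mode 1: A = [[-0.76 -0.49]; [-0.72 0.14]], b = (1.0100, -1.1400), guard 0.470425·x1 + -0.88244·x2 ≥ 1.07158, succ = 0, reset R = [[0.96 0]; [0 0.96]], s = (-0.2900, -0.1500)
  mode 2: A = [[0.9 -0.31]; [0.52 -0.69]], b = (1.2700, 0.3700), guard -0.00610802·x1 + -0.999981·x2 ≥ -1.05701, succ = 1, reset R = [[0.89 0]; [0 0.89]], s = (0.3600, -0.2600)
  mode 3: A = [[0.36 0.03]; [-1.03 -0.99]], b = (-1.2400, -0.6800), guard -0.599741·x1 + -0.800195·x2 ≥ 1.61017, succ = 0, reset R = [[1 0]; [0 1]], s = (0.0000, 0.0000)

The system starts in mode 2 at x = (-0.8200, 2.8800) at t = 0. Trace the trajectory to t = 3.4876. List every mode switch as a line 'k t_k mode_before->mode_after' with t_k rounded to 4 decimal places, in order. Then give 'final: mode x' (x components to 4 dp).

1 1.2851 2->1
2 2.5951 1->0
3 3.0441 0->3
final: 3 1.2482 -0.8842

Mode 2: guard c·x = -1.0570 hit at Δt = 1.2851 (t = 1.2851), x⁻ = (-1.0510, 1.0634) → reset → x⁺ = (-0.5754, 0.6865), jump to mode 1
Mode 1: guard c·x = 1.0716 hit at Δt = 1.3100 (t = 2.5951), x⁻ = (0.6641, -0.8603) → reset → x⁺ = (0.3475, -0.9759), jump to mode 0
Mode 0: guard c·x = 0.8068 hit at Δt = 0.4490 (t = 3.0441), x⁻ = (1.1811, 0.1453) → reset → x⁺ = (1.5792, -0.1862), jump to mode 3
Mode 3: flow for 0.4435 to horizon, guard not reached → x = (1.2482, -0.8842)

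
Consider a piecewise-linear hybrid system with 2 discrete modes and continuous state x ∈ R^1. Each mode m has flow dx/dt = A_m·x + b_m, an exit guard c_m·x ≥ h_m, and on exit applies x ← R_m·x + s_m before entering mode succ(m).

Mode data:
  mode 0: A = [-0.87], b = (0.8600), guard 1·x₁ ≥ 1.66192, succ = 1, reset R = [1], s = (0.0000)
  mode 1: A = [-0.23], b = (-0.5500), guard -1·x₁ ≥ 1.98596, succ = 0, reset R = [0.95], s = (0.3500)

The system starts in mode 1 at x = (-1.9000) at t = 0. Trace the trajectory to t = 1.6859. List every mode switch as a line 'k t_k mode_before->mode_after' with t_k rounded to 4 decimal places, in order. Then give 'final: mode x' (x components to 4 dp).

1 0.8362 1->0
final: 0 -0.2172

Mode 1: guard c·x = 1.9860 hit at Δt = 0.8362 (t = 0.8362), x⁻ = (-1.9860) → reset → x⁺ = (-1.5367), jump to mode 0
Mode 0: flow for 0.8497 to horizon, guard not reached → x = (-0.2172)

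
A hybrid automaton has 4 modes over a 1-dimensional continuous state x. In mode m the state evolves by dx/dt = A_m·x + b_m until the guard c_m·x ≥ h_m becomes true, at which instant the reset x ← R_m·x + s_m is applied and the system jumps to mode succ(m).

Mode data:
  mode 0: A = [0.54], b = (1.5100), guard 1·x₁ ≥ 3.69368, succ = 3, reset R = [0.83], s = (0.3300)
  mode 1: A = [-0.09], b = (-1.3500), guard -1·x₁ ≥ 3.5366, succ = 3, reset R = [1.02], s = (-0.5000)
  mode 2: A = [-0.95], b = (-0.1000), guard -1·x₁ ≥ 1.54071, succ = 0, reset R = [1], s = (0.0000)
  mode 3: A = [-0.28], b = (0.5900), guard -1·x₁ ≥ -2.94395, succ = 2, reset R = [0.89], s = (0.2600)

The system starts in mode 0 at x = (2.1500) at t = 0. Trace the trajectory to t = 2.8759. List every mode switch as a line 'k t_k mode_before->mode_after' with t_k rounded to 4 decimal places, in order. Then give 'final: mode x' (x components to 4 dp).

Mode 0: guard c·x = 3.6937 hit at Δt = 0.5030 (t = 0.5030), x⁻ = (3.6937) → reset → x⁺ = (3.3958), jump to mode 3
Mode 3: guard c·x = -2.9440 hit at Δt = 1.5419 (t = 2.0449), x⁻ = (2.9440) → reset → x⁺ = (2.8801), jump to mode 2
Mode 2: flow for 0.8310 to horizon, guard not reached → x = (1.2504)

1 0.5030 0->3
2 2.0449 3->2
final: 2 1.2504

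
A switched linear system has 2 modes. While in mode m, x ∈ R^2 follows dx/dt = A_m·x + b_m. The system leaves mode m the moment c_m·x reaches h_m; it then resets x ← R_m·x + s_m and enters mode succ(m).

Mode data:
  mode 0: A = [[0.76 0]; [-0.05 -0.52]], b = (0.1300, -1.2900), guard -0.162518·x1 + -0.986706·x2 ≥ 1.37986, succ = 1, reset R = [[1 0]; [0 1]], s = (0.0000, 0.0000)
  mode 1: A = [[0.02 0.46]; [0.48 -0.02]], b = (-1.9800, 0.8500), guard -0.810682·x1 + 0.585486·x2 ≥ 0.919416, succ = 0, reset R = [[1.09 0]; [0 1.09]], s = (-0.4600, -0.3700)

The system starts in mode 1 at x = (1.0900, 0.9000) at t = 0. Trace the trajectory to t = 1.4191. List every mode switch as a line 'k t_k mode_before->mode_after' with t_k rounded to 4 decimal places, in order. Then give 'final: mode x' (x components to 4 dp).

1 0.7326 1->0
final: 0 -0.4802 0.3083

Mode 1: guard c·x = 0.9194 hit at Δt = 0.7326 (t = 0.7326), x⁻ = (0.0968, 1.7044) → reset → x⁺ = (-0.3545, 1.4877), jump to mode 0
Mode 0: flow for 0.6865 to horizon, guard not reached → x = (-0.4802, 0.3083)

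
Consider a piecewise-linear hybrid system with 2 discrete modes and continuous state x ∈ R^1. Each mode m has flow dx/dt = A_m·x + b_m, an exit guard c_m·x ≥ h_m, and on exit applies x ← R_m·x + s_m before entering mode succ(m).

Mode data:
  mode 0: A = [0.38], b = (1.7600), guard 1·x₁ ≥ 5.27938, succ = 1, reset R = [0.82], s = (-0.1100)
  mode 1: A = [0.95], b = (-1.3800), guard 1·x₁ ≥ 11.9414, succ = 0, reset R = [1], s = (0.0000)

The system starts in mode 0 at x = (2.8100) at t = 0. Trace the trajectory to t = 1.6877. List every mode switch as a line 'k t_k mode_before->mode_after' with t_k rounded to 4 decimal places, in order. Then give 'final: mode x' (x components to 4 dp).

1 0.7541 0->1
final: 1 8.1686

Mode 0: guard c·x = 5.2794 hit at Δt = 0.7541 (t = 0.7541), x⁻ = (5.2794) → reset → x⁺ = (4.2191), jump to mode 1
Mode 1: flow for 0.9336 to horizon, guard not reached → x = (8.1686)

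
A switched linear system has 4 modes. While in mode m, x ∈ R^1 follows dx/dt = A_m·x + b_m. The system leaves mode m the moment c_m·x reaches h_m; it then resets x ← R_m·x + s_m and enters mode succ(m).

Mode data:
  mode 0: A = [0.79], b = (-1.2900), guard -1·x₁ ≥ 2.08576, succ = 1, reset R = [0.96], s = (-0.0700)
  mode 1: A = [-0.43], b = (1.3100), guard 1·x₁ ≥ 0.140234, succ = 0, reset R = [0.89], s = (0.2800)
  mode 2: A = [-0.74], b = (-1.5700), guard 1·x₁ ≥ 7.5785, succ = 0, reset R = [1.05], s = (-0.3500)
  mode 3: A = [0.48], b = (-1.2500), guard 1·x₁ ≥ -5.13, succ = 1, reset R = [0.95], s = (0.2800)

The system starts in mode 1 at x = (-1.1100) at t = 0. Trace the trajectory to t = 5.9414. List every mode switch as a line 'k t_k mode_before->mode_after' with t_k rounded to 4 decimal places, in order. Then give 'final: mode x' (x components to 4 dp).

Mode 1: guard c·x = 0.1402 hit at Δt = 0.8321 (t = 0.8321), x⁻ = (0.1402) → reset → x⁺ = (0.4048), jump to mode 0
Mode 0: guard c·x = 2.0858 hit at Δt = 1.4024 (t = 2.2345), x⁻ = (-2.0858) → reset → x⁺ = (-2.0723), jump to mode 1
Mode 1: guard c·x = 0.1402 hit at Δt = 1.3164 (t = 3.5509), x⁻ = (0.1402) → reset → x⁺ = (0.4048), jump to mode 0
Mode 0: guard c·x = 2.0858 hit at Δt = 1.4024 (t = 4.9533), x⁻ = (-2.0858) → reset → x⁺ = (-2.0723), jump to mode 1
Mode 1: flow for 0.9881 to horizon, guard not reached → x = (-0.3004)

1 0.8321 1->0
2 2.2345 0->1
3 3.5509 1->0
4 4.9533 0->1
final: 1 -0.3004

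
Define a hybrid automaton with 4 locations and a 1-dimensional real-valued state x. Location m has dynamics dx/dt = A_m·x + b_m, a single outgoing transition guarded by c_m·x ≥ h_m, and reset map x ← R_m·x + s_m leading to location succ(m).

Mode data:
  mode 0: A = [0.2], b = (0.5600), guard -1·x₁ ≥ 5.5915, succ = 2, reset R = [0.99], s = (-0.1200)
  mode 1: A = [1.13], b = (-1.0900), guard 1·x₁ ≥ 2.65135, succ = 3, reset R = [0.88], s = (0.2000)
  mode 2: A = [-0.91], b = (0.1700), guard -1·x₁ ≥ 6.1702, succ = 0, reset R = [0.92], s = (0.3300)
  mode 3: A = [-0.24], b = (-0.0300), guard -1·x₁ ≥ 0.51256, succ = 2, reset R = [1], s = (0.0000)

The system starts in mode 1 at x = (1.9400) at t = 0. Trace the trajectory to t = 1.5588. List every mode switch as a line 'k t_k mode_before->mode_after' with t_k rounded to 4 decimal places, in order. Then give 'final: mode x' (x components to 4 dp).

Mode 1: guard c·x = 2.6513 hit at Δt = 0.4847 (t = 0.4847), x⁻ = (2.6513) → reset → x⁺ = (2.5332), jump to mode 3
Mode 3: flow for 1.0741 to horizon, guard not reached → x = (1.9291)

1 0.4847 1->3
final: 3 1.9291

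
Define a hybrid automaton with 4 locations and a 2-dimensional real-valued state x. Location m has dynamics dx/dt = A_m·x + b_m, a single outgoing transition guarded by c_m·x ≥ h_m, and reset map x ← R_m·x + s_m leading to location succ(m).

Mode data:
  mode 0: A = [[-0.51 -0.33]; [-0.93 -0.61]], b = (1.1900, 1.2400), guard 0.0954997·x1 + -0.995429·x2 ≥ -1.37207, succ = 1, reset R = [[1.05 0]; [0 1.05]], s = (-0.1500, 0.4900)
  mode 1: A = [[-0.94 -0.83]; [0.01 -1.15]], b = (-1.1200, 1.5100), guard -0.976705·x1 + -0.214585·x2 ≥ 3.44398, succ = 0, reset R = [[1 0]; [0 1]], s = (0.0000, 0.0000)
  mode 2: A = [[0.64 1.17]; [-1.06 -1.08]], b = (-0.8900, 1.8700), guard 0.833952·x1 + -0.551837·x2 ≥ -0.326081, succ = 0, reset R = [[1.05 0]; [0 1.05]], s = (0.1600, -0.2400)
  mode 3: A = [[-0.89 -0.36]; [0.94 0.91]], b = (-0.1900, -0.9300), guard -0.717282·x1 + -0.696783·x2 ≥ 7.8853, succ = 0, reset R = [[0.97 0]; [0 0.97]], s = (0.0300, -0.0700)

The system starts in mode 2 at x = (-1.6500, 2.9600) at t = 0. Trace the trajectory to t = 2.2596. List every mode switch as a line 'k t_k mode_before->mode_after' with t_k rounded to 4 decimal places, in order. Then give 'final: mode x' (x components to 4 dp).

1 1.2891 2->0
2 1.7987 0->1
final: 1 -0.2734 1.7536

Mode 2: guard c·x = -0.3261 hit at Δt = 1.2891 (t = 1.2891), x⁻ = (1.0016, 2.1045) → reset → x⁺ = (1.2117, 1.9698), jump to mode 0
Mode 0: guard c·x = -1.3721 hit at Δt = 0.5096 (t = 1.7987), x⁻ = (1.2151, 1.4949) → reset → x⁺ = (1.1259, 2.0597), jump to mode 1
Mode 1: flow for 0.4609 to horizon, guard not reached → x = (-0.2734, 1.7536)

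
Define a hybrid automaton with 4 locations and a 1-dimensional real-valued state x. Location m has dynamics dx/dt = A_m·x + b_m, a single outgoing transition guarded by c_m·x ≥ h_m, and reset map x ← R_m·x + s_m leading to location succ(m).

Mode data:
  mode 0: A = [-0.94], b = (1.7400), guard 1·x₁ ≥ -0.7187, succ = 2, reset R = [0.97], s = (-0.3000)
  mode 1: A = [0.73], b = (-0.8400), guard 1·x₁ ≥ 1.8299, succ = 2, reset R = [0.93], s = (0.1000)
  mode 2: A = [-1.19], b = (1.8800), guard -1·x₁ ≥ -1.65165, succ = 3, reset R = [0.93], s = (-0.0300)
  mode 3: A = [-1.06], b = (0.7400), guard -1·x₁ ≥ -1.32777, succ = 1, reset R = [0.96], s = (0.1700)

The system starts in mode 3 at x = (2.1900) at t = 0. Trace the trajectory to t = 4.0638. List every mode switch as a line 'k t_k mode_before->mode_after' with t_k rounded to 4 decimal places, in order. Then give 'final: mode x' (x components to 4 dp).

Mode 3: guard c·x = -1.3278 hit at Δt = 0.8138 (t = 0.8138), x⁻ = (1.3278) → reset → x⁺ = (1.4447), jump to mode 1
Mode 1: guard c·x = 1.8299 hit at Δt = 1.1472 (t = 1.9610), x⁻ = (1.8299) → reset → x⁺ = (1.8018), jump to mode 2
Mode 2: guard c·x = -1.6517 hit at Δt = 0.9483 (t = 2.9092), x⁻ = (1.6517) → reset → x⁺ = (1.5060), jump to mode 3
Mode 3: guard c·x = -1.3278 hit at Δt = 0.2352 (t = 3.1444), x⁻ = (1.3278) → reset → x⁺ = (1.4447), jump to mode 1
Mode 1: flow for 0.9194 to horizon, guard not reached → x = (1.7258)

1 0.8138 3->1
2 1.9610 1->2
3 2.9092 2->3
4 3.1444 3->1
final: 1 1.7258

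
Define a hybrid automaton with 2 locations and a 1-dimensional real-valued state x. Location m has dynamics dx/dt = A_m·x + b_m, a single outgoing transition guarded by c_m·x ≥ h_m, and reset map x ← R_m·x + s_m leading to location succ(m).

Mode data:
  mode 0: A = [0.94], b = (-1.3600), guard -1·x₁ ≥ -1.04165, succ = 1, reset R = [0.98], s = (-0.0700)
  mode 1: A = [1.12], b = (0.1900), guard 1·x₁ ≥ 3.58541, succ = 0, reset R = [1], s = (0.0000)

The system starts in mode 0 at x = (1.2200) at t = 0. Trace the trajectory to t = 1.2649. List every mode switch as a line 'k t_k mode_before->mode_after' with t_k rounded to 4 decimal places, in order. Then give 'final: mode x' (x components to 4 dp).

Mode 0: guard c·x = -1.0416 hit at Δt = 0.6172 (t = 0.6172), x⁻ = (1.0416) → reset → x⁺ = (0.9508), jump to mode 1
Mode 1: flow for 0.6477 to horizon, guard not reached → x = (2.1448)

1 0.6172 0->1
final: 1 2.1448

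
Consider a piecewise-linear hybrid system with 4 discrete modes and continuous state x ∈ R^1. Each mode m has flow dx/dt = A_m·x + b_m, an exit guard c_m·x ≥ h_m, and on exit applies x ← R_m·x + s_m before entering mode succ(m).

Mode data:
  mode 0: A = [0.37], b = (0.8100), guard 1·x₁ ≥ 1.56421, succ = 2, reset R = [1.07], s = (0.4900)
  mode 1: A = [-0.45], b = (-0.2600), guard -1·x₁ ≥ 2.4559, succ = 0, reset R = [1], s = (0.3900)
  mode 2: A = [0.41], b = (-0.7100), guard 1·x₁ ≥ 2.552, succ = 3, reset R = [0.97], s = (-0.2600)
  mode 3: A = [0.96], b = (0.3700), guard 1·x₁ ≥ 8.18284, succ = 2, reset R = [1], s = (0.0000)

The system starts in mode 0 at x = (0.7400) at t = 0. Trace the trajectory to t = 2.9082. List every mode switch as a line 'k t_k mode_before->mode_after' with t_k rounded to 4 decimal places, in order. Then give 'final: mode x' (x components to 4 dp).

1 0.6701 0->2
2 2.2341 2->3
final: 3 4.5824

Mode 0: guard c·x = 1.5642 hit at Δt = 0.6701 (t = 0.6701), x⁻ = (1.5642) → reset → x⁺ = (2.1637), jump to mode 2
Mode 2: guard c·x = 2.5520 hit at Δt = 1.5640 (t = 2.2341), x⁻ = (2.5520) → reset → x⁺ = (2.2154), jump to mode 3
Mode 3: flow for 0.6741 to horizon, guard not reached → x = (4.5824)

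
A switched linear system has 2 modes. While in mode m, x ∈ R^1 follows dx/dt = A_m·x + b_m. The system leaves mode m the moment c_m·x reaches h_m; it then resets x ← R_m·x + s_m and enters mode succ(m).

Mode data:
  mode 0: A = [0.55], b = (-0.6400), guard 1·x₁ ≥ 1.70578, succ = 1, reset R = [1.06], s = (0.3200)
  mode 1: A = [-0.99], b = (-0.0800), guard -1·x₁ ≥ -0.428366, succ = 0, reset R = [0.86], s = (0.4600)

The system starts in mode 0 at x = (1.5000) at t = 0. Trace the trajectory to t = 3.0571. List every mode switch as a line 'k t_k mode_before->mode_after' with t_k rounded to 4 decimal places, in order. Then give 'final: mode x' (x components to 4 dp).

Mode 0: guard c·x = 1.7058 hit at Δt = 0.8679 (t = 0.8679), x⁻ = (1.7058) → reset → x⁺ = (2.1281), jump to mode 1
Mode 1: guard c·x = -0.4284 hit at Δt = 1.4823 (t = 2.3502), x⁻ = (0.4284) → reset → x⁺ = (0.8284), jump to mode 0
Mode 0: flow for 0.7069 to horizon, guard not reached → x = (0.6691)

1 0.8679 0->1
2 2.3502 1->0
final: 0 0.6691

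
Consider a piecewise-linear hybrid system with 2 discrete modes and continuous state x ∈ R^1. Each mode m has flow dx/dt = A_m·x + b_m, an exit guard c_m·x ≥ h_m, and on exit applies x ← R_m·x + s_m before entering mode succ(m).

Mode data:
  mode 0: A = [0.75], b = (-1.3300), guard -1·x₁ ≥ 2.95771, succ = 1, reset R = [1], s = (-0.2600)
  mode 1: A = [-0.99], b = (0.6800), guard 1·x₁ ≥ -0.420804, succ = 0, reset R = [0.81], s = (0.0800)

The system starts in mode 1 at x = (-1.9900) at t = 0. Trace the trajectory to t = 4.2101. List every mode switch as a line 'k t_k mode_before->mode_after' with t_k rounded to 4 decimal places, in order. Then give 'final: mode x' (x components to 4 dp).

Mode 1: guard c·x = -0.4208 hit at Δt = 0.8913 (t = 0.8913), x⁻ = (-0.4208) → reset → x⁺ = (-0.2609), jump to mode 0
Mode 0: guard c·x = 2.9577 hit at Δt = 1.1254 (t = 2.0167), x⁻ = (-2.9577) → reset → x⁺ = (-3.2177), jump to mode 1
Mode 1: guard c·x = -0.4208 hit at Δt = 1.2726 (t = 3.2893), x⁻ = (-0.4208) → reset → x⁺ = (-0.2609), jump to mode 0
Mode 0: flow for 0.9208 to horizon, guard not reached → x = (-2.2846)

1 0.8913 1->0
2 2.0167 0->1
3 3.2893 1->0
final: 0 -2.2846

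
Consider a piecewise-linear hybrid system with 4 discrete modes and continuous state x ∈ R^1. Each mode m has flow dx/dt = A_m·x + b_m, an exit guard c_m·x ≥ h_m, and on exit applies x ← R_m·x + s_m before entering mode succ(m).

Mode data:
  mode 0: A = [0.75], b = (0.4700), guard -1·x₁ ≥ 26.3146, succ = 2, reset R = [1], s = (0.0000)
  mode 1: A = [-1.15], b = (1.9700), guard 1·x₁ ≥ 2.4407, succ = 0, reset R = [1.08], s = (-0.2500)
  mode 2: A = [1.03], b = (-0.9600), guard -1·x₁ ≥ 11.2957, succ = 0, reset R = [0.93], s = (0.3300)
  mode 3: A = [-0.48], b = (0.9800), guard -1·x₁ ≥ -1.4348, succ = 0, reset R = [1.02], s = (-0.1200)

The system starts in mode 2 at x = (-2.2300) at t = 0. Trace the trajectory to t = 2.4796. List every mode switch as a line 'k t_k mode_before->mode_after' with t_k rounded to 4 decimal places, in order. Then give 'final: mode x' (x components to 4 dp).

1 1.3131 2->0
final: 0 -23.5291

Mode 2: guard c·x = 11.2957 hit at Δt = 1.3131 (t = 1.3131), x⁻ = (-11.2957) → reset → x⁺ = (-10.1750), jump to mode 0
Mode 0: flow for 1.1665 to horizon, guard not reached → x = (-23.5291)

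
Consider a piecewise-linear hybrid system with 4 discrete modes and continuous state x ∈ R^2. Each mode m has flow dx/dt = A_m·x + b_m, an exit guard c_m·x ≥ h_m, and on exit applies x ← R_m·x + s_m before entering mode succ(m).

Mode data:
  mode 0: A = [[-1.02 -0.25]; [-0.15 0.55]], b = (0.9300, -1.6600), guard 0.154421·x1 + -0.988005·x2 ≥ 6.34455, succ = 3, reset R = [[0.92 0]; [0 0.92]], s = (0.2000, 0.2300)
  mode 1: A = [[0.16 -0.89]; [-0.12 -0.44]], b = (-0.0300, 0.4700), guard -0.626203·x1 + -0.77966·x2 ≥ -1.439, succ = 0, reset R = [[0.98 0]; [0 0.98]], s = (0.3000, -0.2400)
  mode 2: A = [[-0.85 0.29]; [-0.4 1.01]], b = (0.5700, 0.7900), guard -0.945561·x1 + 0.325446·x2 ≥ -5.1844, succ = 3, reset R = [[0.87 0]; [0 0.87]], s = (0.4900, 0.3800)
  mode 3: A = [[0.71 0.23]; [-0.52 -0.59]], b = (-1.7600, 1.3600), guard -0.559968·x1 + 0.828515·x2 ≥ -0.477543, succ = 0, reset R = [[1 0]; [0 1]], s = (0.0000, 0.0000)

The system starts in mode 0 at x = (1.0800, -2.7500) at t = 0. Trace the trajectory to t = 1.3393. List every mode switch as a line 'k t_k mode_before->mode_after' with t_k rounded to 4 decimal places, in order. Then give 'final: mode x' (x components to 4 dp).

1 0.8066 0->3
final: 3 0.6373 -3.6283

Mode 0: guard c·x = 6.3445 hit at Δt = 0.8066 (t = 0.8066), x⁻ = (1.6125, -6.1695) → reset → x⁺ = (1.6835, -5.4460), jump to mode 3
Mode 3: flow for 0.5327 to horizon, guard not reached → x = (0.6373, -3.6283)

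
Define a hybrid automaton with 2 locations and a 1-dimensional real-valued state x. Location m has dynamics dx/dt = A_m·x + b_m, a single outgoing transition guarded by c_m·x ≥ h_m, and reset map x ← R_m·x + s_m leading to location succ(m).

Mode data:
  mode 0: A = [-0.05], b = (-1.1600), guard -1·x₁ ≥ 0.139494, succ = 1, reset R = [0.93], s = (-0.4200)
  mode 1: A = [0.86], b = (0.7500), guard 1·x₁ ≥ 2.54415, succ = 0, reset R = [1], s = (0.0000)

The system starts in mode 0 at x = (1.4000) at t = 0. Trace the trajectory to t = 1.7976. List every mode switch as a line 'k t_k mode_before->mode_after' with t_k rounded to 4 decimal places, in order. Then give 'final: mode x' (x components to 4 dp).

Mode 0: guard c·x = 0.1395 hit at Δt = 1.2925 (t = 1.2925), x⁻ = (-0.1395) → reset → x⁺ = (-0.5497), jump to mode 1
Mode 1: flow for 0.5051 to horizon, guard not reached → x = (-0.3744)

1 1.2925 0->1
final: 1 -0.3744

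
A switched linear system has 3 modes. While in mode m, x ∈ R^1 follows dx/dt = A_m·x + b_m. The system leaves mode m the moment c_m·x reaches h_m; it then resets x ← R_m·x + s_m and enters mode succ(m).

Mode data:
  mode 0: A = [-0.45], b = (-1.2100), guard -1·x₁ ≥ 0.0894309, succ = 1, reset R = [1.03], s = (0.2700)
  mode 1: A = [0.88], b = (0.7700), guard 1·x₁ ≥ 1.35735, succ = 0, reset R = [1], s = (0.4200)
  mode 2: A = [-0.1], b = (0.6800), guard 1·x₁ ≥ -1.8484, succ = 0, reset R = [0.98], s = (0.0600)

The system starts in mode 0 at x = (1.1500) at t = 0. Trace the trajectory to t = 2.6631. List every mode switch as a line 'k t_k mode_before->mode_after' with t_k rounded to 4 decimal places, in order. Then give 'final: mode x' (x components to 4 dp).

1 0.8664 0->1
2 1.7204 1->0
final: 0 0.2333

Mode 0: guard c·x = 0.0894 hit at Δt = 0.8664 (t = 0.8664), x⁻ = (-0.0894) → reset → x⁺ = (0.1779), jump to mode 1
Mode 1: guard c·x = 1.3574 hit at Δt = 0.8540 (t = 1.7204), x⁻ = (1.3574) → reset → x⁺ = (1.7774), jump to mode 0
Mode 0: flow for 0.9427 to horizon, guard not reached → x = (0.2333)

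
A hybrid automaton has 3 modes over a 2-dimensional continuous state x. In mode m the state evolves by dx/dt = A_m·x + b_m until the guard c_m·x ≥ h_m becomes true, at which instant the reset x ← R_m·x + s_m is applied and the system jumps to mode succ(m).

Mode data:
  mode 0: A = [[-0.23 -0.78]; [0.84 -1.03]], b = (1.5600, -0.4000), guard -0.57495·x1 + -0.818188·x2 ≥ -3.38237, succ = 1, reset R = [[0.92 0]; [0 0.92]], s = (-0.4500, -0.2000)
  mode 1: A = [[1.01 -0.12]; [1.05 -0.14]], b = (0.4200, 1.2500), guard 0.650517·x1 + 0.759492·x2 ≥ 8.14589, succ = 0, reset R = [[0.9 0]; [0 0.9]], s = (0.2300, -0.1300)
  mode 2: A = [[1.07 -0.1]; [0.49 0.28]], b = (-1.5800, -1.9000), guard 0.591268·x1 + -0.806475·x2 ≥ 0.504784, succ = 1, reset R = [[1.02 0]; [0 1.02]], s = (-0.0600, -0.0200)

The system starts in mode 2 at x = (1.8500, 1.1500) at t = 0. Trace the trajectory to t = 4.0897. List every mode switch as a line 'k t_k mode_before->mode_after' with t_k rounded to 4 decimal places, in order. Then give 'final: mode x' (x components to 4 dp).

Mode 2: guard c·x = 0.5048 hit at Δt = 0.4394 (t = 0.4394), x⁻ = (2.0173, 0.8531) → reset → x⁺ = (1.9976, 0.8501), jump to mode 1
Mode 1: guard c·x = 8.1459 hit at Δt = 1.0349 (t = 1.4743), x⁻ = (5.8843, 5.6855) → reset → x⁺ = (5.5259, 4.9869), jump to mode 0
Mode 0: guard c·x = -3.3824 hit at Δt = 1.5274 (t = 3.0017), x⁻ = (2.0604, 2.6861) → reset → x⁺ = (1.4456, 2.2712), jump to mode 1
Mode 1: flow for 1.0880 to horizon, guard not reached → x = (4.3103, 6.0688)

1 0.4394 2->1
2 1.4743 1->0
3 3.0017 0->1
final: 1 4.3103 6.0688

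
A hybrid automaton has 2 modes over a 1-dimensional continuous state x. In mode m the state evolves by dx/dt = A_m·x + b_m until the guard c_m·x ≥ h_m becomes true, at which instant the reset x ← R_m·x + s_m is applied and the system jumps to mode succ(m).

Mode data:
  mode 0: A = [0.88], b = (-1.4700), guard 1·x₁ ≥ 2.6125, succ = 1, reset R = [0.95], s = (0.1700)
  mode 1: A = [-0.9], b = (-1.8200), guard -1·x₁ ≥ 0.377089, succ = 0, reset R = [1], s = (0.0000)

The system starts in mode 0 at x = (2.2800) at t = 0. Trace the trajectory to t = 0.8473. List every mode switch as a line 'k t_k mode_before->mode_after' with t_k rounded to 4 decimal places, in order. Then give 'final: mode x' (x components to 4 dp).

Mode 0: guard c·x = 2.6125 hit at Δt = 0.4947 (t = 0.4947), x⁻ = (2.6125) → reset → x⁺ = (2.6519), jump to mode 1
Mode 1: flow for 0.3526 to horizon, guard not reached → x = (1.3809)

1 0.4947 0->1
final: 1 1.3809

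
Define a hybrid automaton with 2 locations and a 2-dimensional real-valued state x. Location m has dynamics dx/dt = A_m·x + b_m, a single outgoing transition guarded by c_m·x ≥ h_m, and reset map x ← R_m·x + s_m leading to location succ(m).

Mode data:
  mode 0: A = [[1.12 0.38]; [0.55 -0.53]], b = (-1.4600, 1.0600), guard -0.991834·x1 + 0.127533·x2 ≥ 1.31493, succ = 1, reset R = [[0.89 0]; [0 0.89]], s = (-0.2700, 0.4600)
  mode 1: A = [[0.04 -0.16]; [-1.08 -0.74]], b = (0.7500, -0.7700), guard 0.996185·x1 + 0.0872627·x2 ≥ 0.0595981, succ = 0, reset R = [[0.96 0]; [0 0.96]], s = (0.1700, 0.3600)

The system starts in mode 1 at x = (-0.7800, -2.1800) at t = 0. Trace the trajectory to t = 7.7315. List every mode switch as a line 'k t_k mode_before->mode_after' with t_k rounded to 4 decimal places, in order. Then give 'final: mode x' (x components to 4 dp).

1 0.9584 1->0
2 1.7702 0->1
3 4.0687 1->0
4 4.9370 0->1
5 7.2547 1->0
final: 0 -0.4063 0.6651

Mode 1: guard c·x = 0.0596 hit at Δt = 0.9584 (t = 0.9584), x⁻ = (0.1848, -1.4270) → reset → x⁺ = (0.3474, -1.0099), jump to mode 0
Mode 0: guard c·x = 1.3149 hit at Δt = 0.8118 (t = 1.7702), x⁻ = (-1.3414, -0.1220) → reset → x⁺ = (-1.4639, 0.3514), jump to mode 1
Mode 1: guard c·x = 0.0596 hit at Δt = 2.2985 (t = 4.0687), x⁻ = (0.0747, -0.1699) → reset → x⁺ = (0.2417, 0.1969), jump to mode 0
Mode 0: guard c·x = 1.3149 hit at Δt = 0.8683 (t = 4.9370), x⁻ = (-1.2370, 0.6900) → reset → x⁺ = (-1.3710, 1.0741), jump to mode 1
Mode 1: guard c·x = 0.0596 hit at Δt = 2.3177 (t = 7.2547), x⁻ = (0.0649, -0.0579) → reset → x⁺ = (0.2323, 0.3044), jump to mode 0
Mode 0: flow for 0.4768 to horizon, guard not reached → x = (-0.4063, 0.6651)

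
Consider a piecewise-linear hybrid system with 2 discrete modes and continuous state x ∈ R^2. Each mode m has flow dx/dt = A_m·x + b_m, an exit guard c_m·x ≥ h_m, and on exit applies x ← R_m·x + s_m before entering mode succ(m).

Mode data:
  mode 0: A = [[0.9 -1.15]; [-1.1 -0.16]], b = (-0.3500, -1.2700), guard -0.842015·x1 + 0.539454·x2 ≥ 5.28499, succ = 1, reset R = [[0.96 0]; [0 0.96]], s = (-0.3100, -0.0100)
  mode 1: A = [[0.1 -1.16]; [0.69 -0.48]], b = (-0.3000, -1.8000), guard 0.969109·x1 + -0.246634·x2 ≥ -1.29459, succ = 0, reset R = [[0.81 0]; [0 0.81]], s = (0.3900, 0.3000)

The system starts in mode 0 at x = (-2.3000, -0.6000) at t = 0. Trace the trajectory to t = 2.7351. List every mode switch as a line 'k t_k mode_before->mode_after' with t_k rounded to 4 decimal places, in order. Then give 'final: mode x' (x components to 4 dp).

Mode 0: guard c·x = 5.2850 hit at Δt = 0.8120 (t = 0.8120), x⁻ = (-5.3454, 1.4536) → reset → x⁺ = (-5.4415, 1.3854), jump to mode 1
Mode 1: guard c·x = -1.2946 hit at Δt = 1.5060 (t = 2.3180), x⁻ = (-2.5510, -4.7748) → reset → x⁺ = (-1.6763, -3.5676), jump to mode 0
Mode 0: flow for 0.4171 to horizon, guard not reached → x = (-0.6290, -3.3304)

1 0.8120 0->1
2 2.3180 1->0
final: 0 -0.6290 -3.3304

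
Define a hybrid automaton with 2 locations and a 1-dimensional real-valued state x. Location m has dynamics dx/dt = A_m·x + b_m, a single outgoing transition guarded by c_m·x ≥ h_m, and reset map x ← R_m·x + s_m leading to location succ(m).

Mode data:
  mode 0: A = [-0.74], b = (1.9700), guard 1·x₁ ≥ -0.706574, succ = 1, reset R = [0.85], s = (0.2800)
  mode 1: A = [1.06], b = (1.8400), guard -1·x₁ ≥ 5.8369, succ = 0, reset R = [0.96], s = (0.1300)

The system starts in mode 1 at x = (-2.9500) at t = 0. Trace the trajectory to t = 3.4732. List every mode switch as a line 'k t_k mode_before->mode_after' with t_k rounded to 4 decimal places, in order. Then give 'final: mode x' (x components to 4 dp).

1 1.1483 1->0
2 2.3398 0->1
final: 1 2.9696

Mode 1: guard c·x = 5.8369 hit at Δt = 1.1483 (t = 1.1483), x⁻ = (-5.8369) → reset → x⁺ = (-5.4734), jump to mode 0
Mode 0: guard c·x = -0.7066 hit at Δt = 1.1915 (t = 2.3398), x⁻ = (-0.7066) → reset → x⁺ = (-0.3206), jump to mode 1
Mode 1: flow for 1.1334 to horizon, guard not reached → x = (2.9696)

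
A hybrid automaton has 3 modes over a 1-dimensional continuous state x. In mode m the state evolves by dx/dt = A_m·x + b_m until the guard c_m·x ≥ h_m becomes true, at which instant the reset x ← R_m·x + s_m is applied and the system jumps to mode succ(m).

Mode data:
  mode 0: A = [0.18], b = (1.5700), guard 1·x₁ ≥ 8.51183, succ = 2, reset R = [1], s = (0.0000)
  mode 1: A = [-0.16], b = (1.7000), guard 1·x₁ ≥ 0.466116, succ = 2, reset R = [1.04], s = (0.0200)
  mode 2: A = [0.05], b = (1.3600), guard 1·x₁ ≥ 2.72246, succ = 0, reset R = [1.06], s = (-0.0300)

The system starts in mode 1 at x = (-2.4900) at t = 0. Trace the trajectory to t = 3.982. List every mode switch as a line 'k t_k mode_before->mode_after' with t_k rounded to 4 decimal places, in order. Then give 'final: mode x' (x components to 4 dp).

1 1.5963 1->2
2 3.1364 2->0
final: 0 4.7593

Mode 1: guard c·x = 0.4661 hit at Δt = 1.5963 (t = 1.5963), x⁻ = (0.4661) → reset → x⁺ = (0.5048), jump to mode 2
Mode 2: guard c·x = 2.7225 hit at Δt = 1.5401 (t = 3.1364), x⁻ = (2.7225) → reset → x⁺ = (2.8558), jump to mode 0
Mode 0: flow for 0.8456 to horizon, guard not reached → x = (4.7593)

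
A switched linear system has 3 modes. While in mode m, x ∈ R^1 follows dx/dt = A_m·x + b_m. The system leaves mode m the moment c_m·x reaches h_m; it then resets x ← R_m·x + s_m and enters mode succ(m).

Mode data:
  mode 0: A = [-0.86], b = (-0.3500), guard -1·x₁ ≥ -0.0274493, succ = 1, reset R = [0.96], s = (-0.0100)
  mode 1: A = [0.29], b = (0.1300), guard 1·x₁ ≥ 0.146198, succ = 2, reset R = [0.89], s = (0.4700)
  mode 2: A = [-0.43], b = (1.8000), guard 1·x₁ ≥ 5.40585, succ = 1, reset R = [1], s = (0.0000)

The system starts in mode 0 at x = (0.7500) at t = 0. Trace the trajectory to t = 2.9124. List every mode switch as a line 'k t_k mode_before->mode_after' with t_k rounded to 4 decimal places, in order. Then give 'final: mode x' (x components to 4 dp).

Mode 0: guard c·x = -0.0274 hit at Δt = 1.1390 (t = 1.1390), x⁻ = (0.0274) → reset → x⁺ = (0.0164), jump to mode 1
Mode 1: guard c·x = 0.1462 hit at Δt = 0.8498 (t = 1.9888), x⁻ = (0.1462) → reset → x⁺ = (0.6001), jump to mode 2
Mode 2: flow for 0.9236 to horizon, guard not reached → x = (1.7755)

1 1.1390 0->1
2 1.9888 1->2
final: 2 1.7755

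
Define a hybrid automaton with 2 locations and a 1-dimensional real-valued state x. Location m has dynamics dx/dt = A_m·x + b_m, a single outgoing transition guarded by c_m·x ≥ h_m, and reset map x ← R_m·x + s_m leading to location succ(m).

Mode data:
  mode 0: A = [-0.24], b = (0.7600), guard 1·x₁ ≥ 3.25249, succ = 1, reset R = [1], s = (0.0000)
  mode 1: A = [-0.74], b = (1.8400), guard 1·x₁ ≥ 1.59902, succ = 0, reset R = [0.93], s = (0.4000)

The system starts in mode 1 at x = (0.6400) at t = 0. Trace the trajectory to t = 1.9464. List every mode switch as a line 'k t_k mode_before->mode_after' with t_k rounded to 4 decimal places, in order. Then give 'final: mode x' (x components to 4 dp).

1 0.9901 1->0
final: 0 2.1495

Mode 1: guard c·x = 1.5990 hit at Δt = 0.9901 (t = 0.9901), x⁻ = (1.5990) → reset → x⁺ = (1.8871), jump to mode 0
Mode 0: flow for 0.9563 to horizon, guard not reached → x = (2.1495)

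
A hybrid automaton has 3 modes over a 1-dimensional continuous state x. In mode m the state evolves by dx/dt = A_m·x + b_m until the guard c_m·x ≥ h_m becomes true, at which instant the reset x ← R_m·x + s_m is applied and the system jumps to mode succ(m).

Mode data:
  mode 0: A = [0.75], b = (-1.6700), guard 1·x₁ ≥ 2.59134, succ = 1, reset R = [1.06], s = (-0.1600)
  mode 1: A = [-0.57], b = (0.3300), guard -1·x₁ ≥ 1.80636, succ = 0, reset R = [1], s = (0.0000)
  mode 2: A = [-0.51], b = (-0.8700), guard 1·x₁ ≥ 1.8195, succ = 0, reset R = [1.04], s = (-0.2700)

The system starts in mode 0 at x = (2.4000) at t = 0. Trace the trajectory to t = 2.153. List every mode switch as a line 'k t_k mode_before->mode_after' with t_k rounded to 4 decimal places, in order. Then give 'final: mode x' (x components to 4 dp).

Mode 0: guard c·x = 2.5913 hit at Δt = 0.9917 (t = 0.9917), x⁻ = (2.5913) → reset → x⁺ = (2.5868), jump to mode 1
Mode 1: flow for 1.1613 to horizon, guard not reached → x = (1.6147)

1 0.9917 0->1
final: 1 1.6147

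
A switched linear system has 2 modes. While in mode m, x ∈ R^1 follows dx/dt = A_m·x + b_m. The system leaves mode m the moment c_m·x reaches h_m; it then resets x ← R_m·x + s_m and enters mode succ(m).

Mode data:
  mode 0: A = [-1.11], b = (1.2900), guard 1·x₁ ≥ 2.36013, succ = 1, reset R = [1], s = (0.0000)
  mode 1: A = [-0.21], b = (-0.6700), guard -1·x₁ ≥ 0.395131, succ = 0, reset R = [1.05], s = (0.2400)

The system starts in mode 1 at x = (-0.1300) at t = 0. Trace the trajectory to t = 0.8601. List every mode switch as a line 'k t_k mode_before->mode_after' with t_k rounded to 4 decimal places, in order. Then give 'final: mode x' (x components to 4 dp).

Mode 1: guard c·x = 0.3951 hit at Δt = 0.4315 (t = 0.4315), x⁻ = (-0.3951) → reset → x⁺ = (-0.1749), jump to mode 0
Mode 0: flow for 0.4286 to horizon, guard not reached → x = (0.3313)

1 0.4315 1->0
final: 0 0.3313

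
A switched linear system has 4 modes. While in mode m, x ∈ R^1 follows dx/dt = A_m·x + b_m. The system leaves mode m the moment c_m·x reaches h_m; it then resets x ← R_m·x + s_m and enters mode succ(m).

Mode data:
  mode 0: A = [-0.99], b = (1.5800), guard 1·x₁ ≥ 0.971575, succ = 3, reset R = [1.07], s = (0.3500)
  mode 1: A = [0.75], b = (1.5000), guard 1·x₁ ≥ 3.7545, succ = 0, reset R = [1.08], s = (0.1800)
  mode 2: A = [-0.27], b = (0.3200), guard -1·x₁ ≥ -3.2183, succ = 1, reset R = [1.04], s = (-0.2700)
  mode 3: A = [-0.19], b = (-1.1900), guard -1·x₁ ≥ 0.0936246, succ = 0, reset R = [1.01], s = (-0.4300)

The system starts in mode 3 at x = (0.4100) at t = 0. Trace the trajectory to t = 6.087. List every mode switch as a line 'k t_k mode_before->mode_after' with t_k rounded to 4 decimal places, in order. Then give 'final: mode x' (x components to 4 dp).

Mode 3: guard c·x = 0.0936 hit at Δt = 0.4130 (t = 0.4130), x⁻ = (-0.0936) → reset → x⁺ = (-0.5246), jump to mode 0
Mode 0: guard c·x = 0.9716 hit at Δt = 1.2350 (t = 1.6480), x⁻ = (0.9716) → reset → x⁺ = (1.3896), jump to mode 3
Mode 3: guard c·x = 0.0936 hit at Δt = 1.1339 (t = 2.7819), x⁻ = (-0.0936) → reset → x⁺ = (-0.5246), jump to mode 0
Mode 0: guard c·x = 0.9716 hit at Δt = 1.2350 (t = 4.0169), x⁻ = (0.9716) → reset → x⁺ = (1.3896), jump to mode 3
Mode 3: guard c·x = 0.0936 hit at Δt = 1.1339 (t = 5.1508), x⁻ = (-0.0936) → reset → x⁺ = (-0.5246), jump to mode 0
Mode 0: flow for 0.9362 to horizon, guard not reached → x = (0.7567)

1 0.4130 3->0
2 1.6480 0->3
3 2.7819 3->0
4 4.0169 0->3
5 5.1508 3->0
final: 0 0.7567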